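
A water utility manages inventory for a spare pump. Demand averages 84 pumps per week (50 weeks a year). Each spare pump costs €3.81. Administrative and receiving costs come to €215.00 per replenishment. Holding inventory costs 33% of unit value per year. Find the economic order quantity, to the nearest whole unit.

Q* ≈ 1,199 pumps

Annual demand D = 84 × 50 = 4,200.
Holding cost H = 0.33 × €3.81 = €1.2573 per unit per year.
EOQ = √(2DS / H) = √(2 × 4,200 × 215 / 1.2573).
= √(1,806,000 / 1.2573) = √1,436,411.3577 ≈ 1198.504.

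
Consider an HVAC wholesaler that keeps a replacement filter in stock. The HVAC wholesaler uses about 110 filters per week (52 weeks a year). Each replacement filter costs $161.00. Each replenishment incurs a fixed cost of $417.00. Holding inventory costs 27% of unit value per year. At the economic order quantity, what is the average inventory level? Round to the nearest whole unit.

Average inventory ≈ 166 filters

Annual demand D = 110 × 52 = 5,720.
Holding cost H = 0.27 × $161.00 = $43.4700 per unit per year.
EOQ = √(2DS/H) = √(2 × 5,720 × 417 / 43.47) ≈ 331.27.
Average inventory = Q*/2 ≈ 331.27 / 2 = 165.637.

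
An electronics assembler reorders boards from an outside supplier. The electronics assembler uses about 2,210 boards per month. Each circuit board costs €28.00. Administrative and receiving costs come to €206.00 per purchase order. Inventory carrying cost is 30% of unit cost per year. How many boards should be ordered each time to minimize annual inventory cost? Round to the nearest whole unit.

Q* ≈ 1,141 boards

Annual demand D = 2,210 × 12 = 26,520.
Holding cost H = 0.30 × €28.00 = €8.4000 per unit per year.
EOQ = √(2DS / H) = √(2 × 26,520 × 206 / 8.4).
= √(10,926,240 / 8.4) = √1,300,742.8571 ≈ 1140.501.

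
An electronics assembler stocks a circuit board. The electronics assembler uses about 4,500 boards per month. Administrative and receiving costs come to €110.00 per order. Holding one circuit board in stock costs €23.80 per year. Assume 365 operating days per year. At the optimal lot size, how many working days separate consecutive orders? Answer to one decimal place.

Annual demand D = 4,500 × 12 = 54,000.
Q* = √(2DS/H) = √(2 × 54,000 × 110 / 23.8) ≈ 706.51.
Cycle time = Q*/D × 365 = 706.51 / 54,000 × 365 ≈ 4.775 days.

T ≈ 4.8 days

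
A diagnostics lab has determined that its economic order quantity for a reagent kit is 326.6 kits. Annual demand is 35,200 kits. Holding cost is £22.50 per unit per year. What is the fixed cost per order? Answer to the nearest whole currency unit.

S ≈ £34

Invert the EOQ relation Q*² = 2DS/H.
From Q* = √(2DS/H): S = Q*²H / (2D) = 326.6² × 22.5 / (2 × 35,200) = 34.0912.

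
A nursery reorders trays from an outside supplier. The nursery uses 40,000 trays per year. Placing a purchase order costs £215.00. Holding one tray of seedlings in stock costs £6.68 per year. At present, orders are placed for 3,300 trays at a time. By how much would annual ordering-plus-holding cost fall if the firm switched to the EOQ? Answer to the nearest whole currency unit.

EOQ = √(2DS/H) = √(2 × 40,000 × 215 / 6.68) ≈ 1604.63.
Cost at Q* = (D/Q*)S + (Q*/2)H = √(2DSH) ≈ £10,718.96.
Cost at Q = 3,300: (40,000/3,300)×215 + (3,300/2)×6.68 = £2,606.06 + £11,022.00 = £13,628.06.
Excess = £13,628.06 − £10,718.96 = £2,909.11.

Extra cost ≈ £2,909 per year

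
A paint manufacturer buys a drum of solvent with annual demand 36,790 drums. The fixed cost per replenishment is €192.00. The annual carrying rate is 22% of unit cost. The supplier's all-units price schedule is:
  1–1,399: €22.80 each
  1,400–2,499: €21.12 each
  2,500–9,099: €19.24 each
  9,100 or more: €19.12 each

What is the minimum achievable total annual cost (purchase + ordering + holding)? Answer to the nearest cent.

TC* ≈ €715,956.07

Holding cost per unit per year at price C is H = 0.22·C.
Candidates are each tier's EOQ (if it falls in that tier) and each price-break quantity.
Tier 1 (€22.80): EOQ = 1678.2 exceeds tier's upper bound 1399, so this tier is dominated.
EOQ at €21.12 = 1743.7 (feasible in tier 2): TC = 36,790×€21.12 + (36,790/1743.7)×192 + (1743.7/2)×0.22×€21.12 = €785,106.74.
EOQ at €19.24 = 1826.9 < 2500, so use break Q=2500: TC = 36,790×€19.24 + (36,790/2500.0)×192 + (2500.0/2)×0.22×€19.24 = €715,956.07.
EOQ at €19.12 = 1832.6 < 9100, so use break Q=9100: TC = 36,790×€19.12 + (36,790/9100.0)×192 + (9100.0/2)×0.22×€19.12 = €723,340.15.
Lowest total cost among the candidates is at Q = 2500.0.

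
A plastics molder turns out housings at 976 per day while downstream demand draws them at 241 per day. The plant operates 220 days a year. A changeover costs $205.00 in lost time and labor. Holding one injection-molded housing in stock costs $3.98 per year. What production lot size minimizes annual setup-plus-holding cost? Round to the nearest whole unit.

Annual demand D = 241 × 220 = 53,020.
Production build-up factor (1 − d/p) = 1 − 241/976 = 0.7531.
Q* = √(2DS / (H(1 − d/p))) = √(2 × 53,020 × 205 / (3.98 × 0.7531)).
= √(21,738,200 / 2.9972) ≈ 2693.094.

Q* ≈ 2,693 housings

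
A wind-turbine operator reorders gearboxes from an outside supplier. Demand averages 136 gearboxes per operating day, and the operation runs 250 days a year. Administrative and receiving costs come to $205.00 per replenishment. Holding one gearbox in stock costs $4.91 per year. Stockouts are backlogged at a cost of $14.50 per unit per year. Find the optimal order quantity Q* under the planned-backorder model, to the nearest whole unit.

Q* ≈ 1,949 gearboxes

Annual demand D = 136 × 250 = 34,000.
With planned backorders, Q* = √(2DS/H) · √((H+B)/B).
√(2DS/H) = √(2 × 34,000 × 205 / 4.91) = 1684.964.
√((H+B)/B) = √((4.91+14.5)/14.5) = 1.1570.
Q* ≈ 1949.483.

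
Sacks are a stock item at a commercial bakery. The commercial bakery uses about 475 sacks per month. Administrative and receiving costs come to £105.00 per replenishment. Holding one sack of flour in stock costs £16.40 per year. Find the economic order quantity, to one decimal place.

Q* ≈ 270.2 sacks

Annual demand D = 475 × 12 = 5,700.
EOQ = √(2DS / H) = √(2 × 5,700 × 105 / 16.4).
= √(1,197,000 / 16.4) = √72,987.8049 ≈ 270.163.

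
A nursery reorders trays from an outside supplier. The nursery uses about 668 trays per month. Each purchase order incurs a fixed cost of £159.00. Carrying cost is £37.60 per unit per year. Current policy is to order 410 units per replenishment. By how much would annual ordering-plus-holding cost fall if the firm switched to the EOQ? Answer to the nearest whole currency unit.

Annual demand D = 668 × 12 = 8,016.
EOQ = √(2DS/H) = √(2 × 8,016 × 159 / 37.6) ≈ 260.37.
Cost at Q* = (D/Q*)S + (Q*/2)H = √(2DSH) ≈ £9,790.08.
Cost at Q = 410: (8,016/410)×159 + (410/2)×37.6 = £3,108.64 + £7,708.00 = £10,816.64.
Excess = £10,816.64 − £9,790.08 = £1,026.56.

Extra cost ≈ £1,027 per year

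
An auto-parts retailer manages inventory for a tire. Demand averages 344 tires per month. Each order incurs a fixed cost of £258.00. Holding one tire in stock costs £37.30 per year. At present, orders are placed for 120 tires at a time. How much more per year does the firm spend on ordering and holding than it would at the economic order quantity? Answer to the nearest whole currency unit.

Annual demand D = 344 × 12 = 4,128.
EOQ = √(2DS/H) = √(2 × 4,128 × 258 / 37.3) ≈ 238.97.
Cost at Q* = (D/Q*)S + (Q*/2)H = √(2DSH) ≈ £8,913.52.
Cost at Q = 120: (4,128/120)×258 + (120/2)×37.3 = £8,875.20 + £2,238.00 = £11,113.20.
Excess = £11,113.20 − £8,913.52 = £2,199.68.

Extra cost ≈ £2,200 per year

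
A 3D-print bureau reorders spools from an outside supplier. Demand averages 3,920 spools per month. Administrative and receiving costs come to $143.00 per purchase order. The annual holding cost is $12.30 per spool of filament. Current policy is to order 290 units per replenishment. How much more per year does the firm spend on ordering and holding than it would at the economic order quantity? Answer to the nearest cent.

Extra cost ≈ $12,115.29 per year

Annual demand D = 3,920 × 12 = 47,040.
EOQ = √(2DS/H) = √(2 × 47,040 × 143 / 12.3) ≈ 1045.84.
Cost at Q* = (D/Q*)S + (Q*/2)H = √(2DSH) ≈ $12,863.80.
Cost at Q = 290: (47,040/290)×143 + (290/2)×12.3 = $23,195.59 + $1,783.50 = $24,979.09.
Excess = $24,979.09 − $12,863.80 = $12,115.29.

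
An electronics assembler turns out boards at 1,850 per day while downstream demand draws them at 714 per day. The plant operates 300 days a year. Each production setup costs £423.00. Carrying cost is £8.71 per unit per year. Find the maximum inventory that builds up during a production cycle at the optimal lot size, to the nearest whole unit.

Annual demand D = 714 × 300 = 214,200.
Production build-up factor (1 − d/p) = 1 − 714/1,850 = 0.6141.
Q* = √(2DS / (H(1 − d/p))) = √(2 × 214,200 × 423 / (8.71 × 0.6141)).
= √(181,213,200 / 5.3484) ≈ 5820.798.
Maximum inventory = Q*(1 − d/p) = 5820.798 × 0.6141 ≈ 3574.285.

I_max ≈ 3,574 boards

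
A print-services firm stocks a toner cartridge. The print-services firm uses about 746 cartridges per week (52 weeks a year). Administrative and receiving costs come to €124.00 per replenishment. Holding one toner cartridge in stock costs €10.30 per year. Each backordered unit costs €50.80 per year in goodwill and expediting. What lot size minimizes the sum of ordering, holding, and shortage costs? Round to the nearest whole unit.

Q* ≈ 1,060 cartridges

Annual demand D = 746 × 52 = 38,792.
With planned backorders, Q* = √(2DS/H) · √((H+B)/B).
√(2DS/H) = √(2 × 38,792 × 124 / 10.3) = 966.448.
√((H+B)/B) = √((10.3+50.8)/50.8) = 1.0967.
Q* ≈ 1059.905.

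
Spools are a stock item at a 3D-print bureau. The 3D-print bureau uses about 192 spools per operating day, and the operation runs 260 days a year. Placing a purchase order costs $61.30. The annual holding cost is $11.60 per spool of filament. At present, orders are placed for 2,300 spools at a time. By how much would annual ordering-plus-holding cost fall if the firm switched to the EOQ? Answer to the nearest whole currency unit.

Annual demand D = 192 × 260 = 49,920.
EOQ = √(2DS/H) = √(2 × 49,920 × 61.3 / 11.6) ≈ 726.36.
Cost at Q* = (D/Q*)S + (Q*/2)H = √(2DSH) ≈ $8,425.81.
Cost at Q = 2,300: (49,920/2,300)×61.3 + (2,300/2)×11.6 = $1,330.48 + $13,340.00 = $14,670.48.
Excess = $14,670.48 − $8,425.81 = $6,244.67.

Extra cost ≈ $6,245 per year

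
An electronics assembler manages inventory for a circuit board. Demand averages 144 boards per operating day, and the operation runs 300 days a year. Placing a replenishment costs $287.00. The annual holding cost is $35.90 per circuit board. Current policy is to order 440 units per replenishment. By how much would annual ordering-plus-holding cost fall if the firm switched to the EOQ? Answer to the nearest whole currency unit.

Extra cost ≈ $6,240 per year

Annual demand D = 144 × 300 = 43,200.
EOQ = √(2DS/H) = √(2 × 43,200 × 287 / 35.9) ≈ 831.09.
Cost at Q* = (D/Q*)S + (Q*/2)H = √(2DSH) ≈ $29,836.31.
Cost at Q = 440: (43,200/440)×287 + (440/2)×35.9 = $28,178.18 + $7,898.00 = $36,076.18.
Excess = $36,076.18 − $29,836.31 = $6,239.88.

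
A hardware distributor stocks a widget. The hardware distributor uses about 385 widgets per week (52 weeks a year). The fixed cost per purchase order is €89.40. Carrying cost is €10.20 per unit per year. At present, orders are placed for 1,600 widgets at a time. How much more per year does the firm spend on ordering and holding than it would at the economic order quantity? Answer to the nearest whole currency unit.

Annual demand D = 385 × 52 = 20,020.
EOQ = √(2DS/H) = √(2 × 20,020 × 89.4 / 10.2) ≈ 592.40.
Cost at Q* = (D/Q*)S + (Q*/2)H = √(2DSH) ≈ €6,042.49.
Cost at Q = 1,600: (20,020/1,600)×89.4 + (1,600/2)×10.2 = €1,118.62 + €8,160.00 = €9,278.62.
Excess = €9,278.62 − €6,042.49 = €3,236.13.

Extra cost ≈ €3,236 per year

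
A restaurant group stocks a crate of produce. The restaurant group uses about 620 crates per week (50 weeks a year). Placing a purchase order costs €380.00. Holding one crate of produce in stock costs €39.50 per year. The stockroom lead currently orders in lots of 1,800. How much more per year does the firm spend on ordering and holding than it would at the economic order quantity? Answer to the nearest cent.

Annual demand D = 620 × 50 = 31,000.
EOQ = √(2DS/H) = √(2 × 31,000 × 380 / 39.5) ≈ 772.31.
Cost at Q* = (D/Q*)S + (Q*/2)H = √(2DSH) ≈ €30,506.06.
Cost at Q = 1,800: (31,000/1,800)×380 + (1,800/2)×39.5 = €6,544.44 + €35,550.00 = €42,094.44.
Excess = €42,094.44 − €30,506.06 = €11,588.38.

Extra cost ≈ €11,588.38 per year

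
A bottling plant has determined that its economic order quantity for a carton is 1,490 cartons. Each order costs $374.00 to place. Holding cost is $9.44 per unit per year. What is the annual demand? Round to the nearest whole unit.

Invert the EOQ relation Q*² = 2DS/H.
From Q* = √(2DS/H): D = Q*²H / (2S) = 1,490² × 9.44 / (2 × 374) = 28018.374.

D ≈ 28,018 cartons per year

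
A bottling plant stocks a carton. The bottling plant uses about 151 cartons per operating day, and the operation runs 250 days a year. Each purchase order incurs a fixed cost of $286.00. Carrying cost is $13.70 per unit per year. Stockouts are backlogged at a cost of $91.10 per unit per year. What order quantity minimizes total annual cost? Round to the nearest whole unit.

Q* ≈ 1,347 cartons

Annual demand D = 151 × 250 = 37,750.
With planned backorders, Q* = √(2DS/H) · √((H+B)/B).
√(2DS/H) = √(2 × 37,750 × 286 / 13.7) = 1255.441.
√((H+B)/B) = √((13.7+91.1)/91.1) = 1.0726.
Q* ≈ 1346.535.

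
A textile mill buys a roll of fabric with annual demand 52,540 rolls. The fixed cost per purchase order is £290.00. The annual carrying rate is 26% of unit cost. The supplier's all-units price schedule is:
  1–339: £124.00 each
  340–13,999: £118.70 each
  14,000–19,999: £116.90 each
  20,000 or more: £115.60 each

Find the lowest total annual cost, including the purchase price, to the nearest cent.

TC* ≈ £6,267,164.98

Holding cost per unit per year at price C is H = 0.26·C.
For each price level, check whether its EOQ is feasible; otherwise the best quantity at that price is the breakpoint.
Tier 1 (£124.00): EOQ = 972.2 exceeds tier's upper bound 339, so this tier is dominated.
EOQ at £118.70 = 993.7 (feasible in tier 2): TC = 52,540×£118.70 + (52,540/993.7)×290 + (993.7/2)×0.26×£118.70 = £6,267,164.98.
EOQ at £116.90 = 1001.3 < 14000, so use break Q=14000: TC = 52,540×£116.90 + (52,540/14000.0)×290 + (14000.0/2)×0.26×£116.90 = £6,355,772.33.
EOQ at £115.60 = 1006.9 < 20000, so use break Q=20000: TC = 52,540×£115.60 + (52,540/20000.0)×290 + (20000.0/2)×0.26×£115.60 = £6,374,945.83.
Lowest total cost among the candidates is at Q = 993.7.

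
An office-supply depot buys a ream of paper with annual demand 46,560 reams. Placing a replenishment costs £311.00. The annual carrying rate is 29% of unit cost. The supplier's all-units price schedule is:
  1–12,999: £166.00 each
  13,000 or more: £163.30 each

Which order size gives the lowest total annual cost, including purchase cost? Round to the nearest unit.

Q* ≈ 776 reams

Holding cost per unit per year at price C is H = 0.29·C.
Candidates are each tier's EOQ (if it falls in that tier) and each price-break quantity.
EOQ at £166.00 = 775.6 (feasible in tier 1): TC = 46,560×£166.00 + (46,560/775.6)×311 + (775.6/2)×0.29×£166.00 = £7,766,298.32.
EOQ at £163.30 = 782.0 < 13000, so use break Q=13000: TC = 46,560×£163.30 + (46,560/13000.0)×311 + (13000.0/2)×0.29×£163.30 = £7,912,182.36.
Lowest total cost is £7,766,298.32 at Q = 775.6.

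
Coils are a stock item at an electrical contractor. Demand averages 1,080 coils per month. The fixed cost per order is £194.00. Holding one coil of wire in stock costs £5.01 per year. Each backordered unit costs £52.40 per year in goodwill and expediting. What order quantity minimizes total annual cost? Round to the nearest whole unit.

Annual demand D = 1,080 × 12 = 12,960.
With planned backorders, Q* = √(2DS/H) · √((H+B)/B).
√(2DS/H) = √(2 × 12,960 × 194 / 5.01) = 1001.843.
√((H+B)/B) = √((5.01+52.4)/52.4) = 1.0467.
Q* ≈ 1048.643.

Q* ≈ 1,049 coils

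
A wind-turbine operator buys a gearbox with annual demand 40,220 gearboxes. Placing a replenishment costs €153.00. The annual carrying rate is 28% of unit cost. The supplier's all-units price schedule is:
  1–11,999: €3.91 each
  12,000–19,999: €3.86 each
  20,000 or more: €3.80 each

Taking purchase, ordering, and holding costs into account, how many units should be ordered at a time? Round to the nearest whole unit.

Holding cost per unit per year at price C is H = 0.28·C.
For each price level, check whether its EOQ is feasible; otherwise the best quantity at that price is the breakpoint.
EOQ at €3.91 = 3352.9 (feasible in tier 1): TC = 40,220×€3.91 + (40,220/3352.9)×153 + (3352.9/2)×0.28×€3.91 = €160,930.90.
EOQ at €3.86 = 3374.5 < 12000, so use break Q=12000: TC = 40,220×€3.86 + (40,220/12000.0)×153 + (12000.0/2)×0.28×€3.86 = €162,246.80.
EOQ at €3.80 = 3401.0 < 20000, so use break Q=20000: TC = 40,220×€3.80 + (40,220/20000.0)×153 + (20000.0/2)×0.28×€3.80 = €163,783.68.
Lowest total cost is €160,930.90 at Q = 3352.9.

Q* ≈ 3,353 gearboxes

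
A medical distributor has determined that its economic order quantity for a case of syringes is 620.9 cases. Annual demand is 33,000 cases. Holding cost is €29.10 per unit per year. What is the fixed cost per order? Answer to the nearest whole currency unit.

S ≈ €170

Invert the EOQ relation Q*² = 2DS/H.
From Q* = √(2DS/H): S = Q*²H / (2D) = 620.9² × 29.1 / (2 × 33,000) = 169.9779.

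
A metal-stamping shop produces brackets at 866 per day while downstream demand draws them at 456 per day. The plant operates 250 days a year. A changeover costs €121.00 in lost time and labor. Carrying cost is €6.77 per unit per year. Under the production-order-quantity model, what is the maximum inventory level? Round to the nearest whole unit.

Annual demand D = 456 × 250 = 114,000.
Production build-up factor (1 − d/p) = 1 − 456/866 = 0.4734.
Q* = √(2DS / (H(1 − d/p))) = √(2 × 114,000 × 121 / (6.77 × 0.4734)).
= √(27,588,000 / 3.2052) ≈ 2933.815.
Maximum inventory = Q*(1 − d/p) = 2933.815 × 0.4734 ≈ 1388.989.

I_max ≈ 1,389 brackets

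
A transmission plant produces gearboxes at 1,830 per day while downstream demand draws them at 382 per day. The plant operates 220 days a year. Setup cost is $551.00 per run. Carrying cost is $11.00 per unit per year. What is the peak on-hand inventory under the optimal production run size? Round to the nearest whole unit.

I_max ≈ 2,581 gearboxes

Annual demand D = 382 × 220 = 84,040.
Production build-up factor (1 − d/p) = 1 − 382/1,830 = 0.7913.
Q* = √(2DS / (H(1 − d/p))) = √(2 × 84,040 × 551 / (11 × 0.7913)).
= √(92,612,080 / 8.7038) ≈ 3261.961.
Maximum inventory = Q*(1 − d/p) = 3261.961 × 0.7913 ≈ 2581.049.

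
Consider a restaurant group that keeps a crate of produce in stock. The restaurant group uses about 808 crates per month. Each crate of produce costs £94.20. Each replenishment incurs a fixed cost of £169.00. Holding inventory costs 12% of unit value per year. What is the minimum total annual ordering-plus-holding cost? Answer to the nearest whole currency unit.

TC* ≈ £6,087

Annual demand D = 808 × 12 = 9,696.
Holding cost H = 0.12 × £94.20 = £11.3040 per unit per year.
The optimal lot size = √(2DS/H) = √(2 × 9,696 × 169 / 11.304) ≈ 538.44.
At Q*, ordering cost (D/Q*)S equals holding cost (Q*/2)H, each = √(DSH/2).
Minimum total = √(2DSH) = √(2 × 9,696 × 169 × 11.304) ≈ 6086.543.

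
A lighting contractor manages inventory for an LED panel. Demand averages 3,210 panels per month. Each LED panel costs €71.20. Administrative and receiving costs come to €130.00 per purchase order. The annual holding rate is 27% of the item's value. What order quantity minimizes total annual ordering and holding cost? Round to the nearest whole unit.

Q* ≈ 722 panels

Annual demand D = 3,210 × 12 = 38,520.
Holding cost H = 0.27 × €71.20 = €19.2240 per unit per year.
EOQ = √(2DS / H) = √(2 × 38,520 × 130 / 19.224).
= √(10,015,200 / 19.224) = √520,973.7828 ≈ 721.785.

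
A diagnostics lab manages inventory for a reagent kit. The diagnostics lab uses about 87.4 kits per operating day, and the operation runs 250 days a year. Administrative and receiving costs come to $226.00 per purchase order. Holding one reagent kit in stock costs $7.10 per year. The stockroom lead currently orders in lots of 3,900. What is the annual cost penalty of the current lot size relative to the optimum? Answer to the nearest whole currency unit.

Extra cost ≈ $6,737 per year

Annual demand D = 87.4 × 250 = 21,850.
EOQ = √(2DS/H) = √(2 × 21,850 × 226 / 7.1) ≈ 1179.41.
Cost at Q* = (D/Q*)S + (Q*/2)H = √(2DSH) ≈ $8,373.83.
Cost at Q = 3,900: (21,850/3,900)×226 + (3,900/2)×7.1 = $1,266.18 + $13,845.00 = $15,111.18.
Excess = $15,111.18 − $8,373.83 = $6,737.35.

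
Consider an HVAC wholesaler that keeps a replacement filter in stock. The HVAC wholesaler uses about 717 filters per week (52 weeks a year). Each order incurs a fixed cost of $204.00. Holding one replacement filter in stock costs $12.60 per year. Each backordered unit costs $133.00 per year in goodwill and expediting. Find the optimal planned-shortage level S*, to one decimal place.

S* ≈ 99.5 filters

Annual demand D = 717 × 52 = 37,284.
With planned backorders, Q* = √(2DS/H) · √((H+B)/B).
√(2DS/H) = √(2 × 37,284 × 204 / 12.6) = 1098.768.
√((H+B)/B) = √((12.6+133)/133) = 1.0463.
Q* ≈ 1149.638.
S* = Q* · H/(H+B) = 1149.638 × 12.6/145.6 ≈ 99.488.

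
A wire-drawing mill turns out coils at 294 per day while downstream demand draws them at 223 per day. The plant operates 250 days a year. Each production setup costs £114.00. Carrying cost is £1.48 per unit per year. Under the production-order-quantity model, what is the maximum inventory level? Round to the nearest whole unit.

Annual demand D = 223 × 250 = 55,750.
Production build-up factor (1 − d/p) = 1 − 223/294 = 0.2415.
Q* = √(2DS / (H(1 − d/p))) = √(2 × 55,750 × 114 / (1.48 × 0.2415)).
= √(12,711,000 / 0.3574) ≈ 5963.531.
Maximum inventory = Q*(1 − d/p) = 5963.531 × 0.2415 ≈ 1440.172.

I_max ≈ 1,440 coils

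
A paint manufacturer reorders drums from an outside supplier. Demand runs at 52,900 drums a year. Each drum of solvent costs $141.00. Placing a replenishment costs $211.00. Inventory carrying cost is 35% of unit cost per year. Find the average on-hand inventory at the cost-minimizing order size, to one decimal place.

Average inventory ≈ 336.3 drums

Holding cost H = 0.35 × $141.00 = $49.3500 per unit per year.
Q* = √(2DS/H) = √(2 × 52,900 × 211 / 49.35) ≈ 672.57.
Average inventory = Q*/2 ≈ 672.57 / 2 = 336.287.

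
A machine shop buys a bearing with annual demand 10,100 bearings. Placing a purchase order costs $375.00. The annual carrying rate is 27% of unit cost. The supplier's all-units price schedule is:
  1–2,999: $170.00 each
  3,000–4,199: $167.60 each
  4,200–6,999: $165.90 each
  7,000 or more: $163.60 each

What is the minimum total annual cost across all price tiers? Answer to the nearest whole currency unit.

TC* ≈ $1,735,647

Holding cost per unit per year at price C is H = 0.27·C.
Evaluate total cost at each tier's feasible EOQ or, if the EOQ is below the tier, at the tier's minimum quantity.
EOQ at $170.00 = 406.2 (feasible in tier 1): TC = 10,100×$170.00 + (10,100/406.2)×375 + (406.2/2)×0.27×$170.00 = $1,735,646.51.
EOQ at $167.60 = 409.1 < 3000, so use break Q=3000: TC = 10,100×$167.60 + (10,100/3000.0)×375 + (3000.0/2)×0.27×$167.60 = $1,761,900.50.
EOQ at $165.90 = 411.2 < 4200, so use break Q=4200: TC = 10,100×$165.90 + (10,100/4200.0)×375 + (4200.0/2)×0.27×$165.90 = $1,770,557.09.
EOQ at $163.60 = 414.1 < 7000, so use break Q=7000: TC = 10,100×$163.60 + (10,100/7000.0)×375 + (7000.0/2)×0.27×$163.60 = $1,807,503.07.
Lowest total cost among the candidates is at Q = 406.2.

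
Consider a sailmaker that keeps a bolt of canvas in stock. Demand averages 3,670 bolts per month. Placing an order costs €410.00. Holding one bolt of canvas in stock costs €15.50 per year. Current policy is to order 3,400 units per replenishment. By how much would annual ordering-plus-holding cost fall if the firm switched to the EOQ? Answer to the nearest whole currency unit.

Annual demand D = 3,670 × 12 = 44,040.
EOQ = √(2DS/H) = √(2 × 44,040 × 410 / 15.5) ≈ 1526.39.
Cost at Q* = (D/Q*)S + (Q*/2)H = √(2DSH) ≈ €23,659.00.
Cost at Q = 3,400: (44,040/3,400)×410 + (3,400/2)×15.5 = €5,310.71 + €26,350.00 = €31,660.71.
Excess = €31,660.71 − €23,659.00 = €8,001.70.

Extra cost ≈ €8,002 per year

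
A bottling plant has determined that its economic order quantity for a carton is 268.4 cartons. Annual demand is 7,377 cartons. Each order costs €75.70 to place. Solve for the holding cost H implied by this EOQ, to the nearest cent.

H ≈ €15.50

The basic EOQ model gives Q* = √(2DS/H); rearrange for the unknown.
From Q* = √(2DS/H): H = 2DS / Q*² = 2 × 7,377 × 75.7 / 268.4² = 15.5039.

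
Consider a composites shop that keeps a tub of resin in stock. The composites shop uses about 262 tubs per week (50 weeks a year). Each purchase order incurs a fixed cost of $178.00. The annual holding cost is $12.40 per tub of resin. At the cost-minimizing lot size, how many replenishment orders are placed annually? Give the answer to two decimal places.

N ≈ 21.36 orders per year

Annual demand D = 262 × 50 = 13,100.
Q* = √(2DS/H) = √(2 × 13,100 × 178 / 12.4) ≈ 613.27.
Orders per year = D / Q* = 13,100 / 613.27 ≈ 21.361.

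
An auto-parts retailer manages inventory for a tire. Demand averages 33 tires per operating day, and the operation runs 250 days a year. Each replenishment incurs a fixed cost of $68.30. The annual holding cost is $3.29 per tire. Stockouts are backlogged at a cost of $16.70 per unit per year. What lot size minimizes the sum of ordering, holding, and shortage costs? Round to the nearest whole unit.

Annual demand D = 33 × 250 = 8,250.
With planned backorders, Q* = √(2DS/H) · √((H+B)/B).
√(2DS/H) = √(2 × 8,250 × 68.3 / 3.29) = 585.267.
√((H+B)/B) = √((3.29+16.7)/16.7) = 1.0941.
Q* ≈ 640.328.

Q* ≈ 640 tires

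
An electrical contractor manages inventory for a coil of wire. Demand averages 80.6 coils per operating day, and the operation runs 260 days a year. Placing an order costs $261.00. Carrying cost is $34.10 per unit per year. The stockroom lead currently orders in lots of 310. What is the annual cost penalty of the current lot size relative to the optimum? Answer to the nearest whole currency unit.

Annual demand D = 80.6 × 260 = 20,956.
EOQ = √(2DS/H) = √(2 × 20,956 × 261 / 34.1) ≈ 566.39.
Cost at Q* = (D/Q*)S + (Q*/2)H = √(2DSH) ≈ $19,313.75.
Cost at Q = 310: (20,956/310)×261 + (310/2)×34.1 = $17,643.60 + $5,285.50 = $22,929.10.
Excess = $22,929.10 − $19,313.75 = $3,615.35.

Extra cost ≈ $3,615 per year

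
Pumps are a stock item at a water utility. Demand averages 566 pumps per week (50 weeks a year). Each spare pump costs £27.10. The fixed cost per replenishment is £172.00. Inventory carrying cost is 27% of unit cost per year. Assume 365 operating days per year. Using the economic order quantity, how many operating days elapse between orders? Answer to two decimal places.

Annual demand D = 566 × 50 = 28,300.
Holding cost H = 0.27 × £27.10 = £7.3170 per unit per year.
EOQ = √(2DS/H) = √(2 × 28,300 × 172 / 7.317) ≈ 1153.47.
Cycle time = Q*/D × 365 = 1153.47 / 28,300 × 365 ≈ 14.877 days.

T ≈ 14.88 days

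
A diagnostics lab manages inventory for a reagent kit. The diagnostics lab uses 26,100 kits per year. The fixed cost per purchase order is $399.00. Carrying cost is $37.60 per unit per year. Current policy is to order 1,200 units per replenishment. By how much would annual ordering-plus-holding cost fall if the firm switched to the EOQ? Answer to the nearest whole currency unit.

Extra cost ≈ $3,254 per year

EOQ = √(2DS/H) = √(2 × 26,100 × 399 / 37.6) ≈ 744.27.
Cost at Q* = (D/Q*)S + (Q*/2)H = √(2DSH) ≈ $27,984.38.
Cost at Q = 1,200: (26,100/1,200)×399 + (1,200/2)×37.6 = $8,678.25 + $22,560.00 = $31,238.25.
Excess = $31,238.25 − $27,984.38 = $3,253.87.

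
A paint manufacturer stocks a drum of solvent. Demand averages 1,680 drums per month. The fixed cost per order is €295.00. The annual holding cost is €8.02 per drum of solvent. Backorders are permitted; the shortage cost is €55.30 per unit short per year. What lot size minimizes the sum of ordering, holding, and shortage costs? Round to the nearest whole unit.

Annual demand D = 1,680 × 12 = 20,160.
With planned backorders, Q* = √(2DS/H) · √((H+B)/B).
√(2DS/H) = √(2 × 20,160 × 295 / 8.02) = 1217.823.
√((H+B)/B) = √((8.02+55.3)/55.3) = 1.0701.
Q* ≈ 1303.143.

Q* ≈ 1,303 drums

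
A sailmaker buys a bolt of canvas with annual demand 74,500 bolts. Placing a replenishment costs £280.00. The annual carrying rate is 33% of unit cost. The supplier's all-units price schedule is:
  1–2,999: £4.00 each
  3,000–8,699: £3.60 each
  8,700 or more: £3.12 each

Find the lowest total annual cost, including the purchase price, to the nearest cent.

Holding cost per unit per year at price C is H = 0.33·C.
Evaluate total cost at each tier's feasible EOQ or, if the EOQ is below the tier, at the tier's minimum quantity.
Tier 1 (£4.00): EOQ = 5621.9 exceeds tier's upper bound 2999, so this tier is dominated.
EOQ at £3.60 = 5926.0 (feasible in tier 2): TC = 74,500×£3.60 + (74,500/5926.0)×280 + (5926.0/2)×0.33×£3.60 = £275,240.12.
EOQ at £3.12 = 6365.6 < 8700, so use break Q=8700: TC = 74,500×£3.12 + (74,500/8700.0)×280 + (8700.0/2)×0.33×£3.12 = £239,316.46.
Lowest total cost among the candidates is at Q = 8700.0.

TC* ≈ £239,316.46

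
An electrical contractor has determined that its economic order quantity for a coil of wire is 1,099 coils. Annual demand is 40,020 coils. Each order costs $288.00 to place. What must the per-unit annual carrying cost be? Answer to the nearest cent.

H ≈ $19.09

Squaring Q* = √(2DS/H) gives Q*² = 2DS/H.
From Q* = √(2DS/H): H = 2DS / Q*² = 2 × 40,020 × 288 / 1,099² = 19.0855.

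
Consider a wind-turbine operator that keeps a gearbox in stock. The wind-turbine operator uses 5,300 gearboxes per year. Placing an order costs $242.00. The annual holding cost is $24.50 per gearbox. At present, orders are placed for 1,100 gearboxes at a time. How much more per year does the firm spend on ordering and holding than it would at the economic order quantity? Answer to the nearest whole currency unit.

Extra cost ≈ $6,713 per year

EOQ = √(2DS/H) = √(2 × 5,300 × 242 / 24.5) ≈ 323.58.
Cost at Q* = (D/Q*)S + (Q*/2)H = √(2DSH) ≈ $7,927.64.
Cost at Q = 1,100: (5,300/1,100)×242 + (1,100/2)×24.5 = $1,166.00 + $13,475.00 = $14,641.00.
Excess = $14,641.00 − $7,927.64 = $6,713.36.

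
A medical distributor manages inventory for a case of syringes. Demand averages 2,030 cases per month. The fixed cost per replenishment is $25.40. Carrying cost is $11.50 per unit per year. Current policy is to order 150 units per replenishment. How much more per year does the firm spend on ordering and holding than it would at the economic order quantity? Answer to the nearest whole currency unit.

Annual demand D = 2,030 × 12 = 24,360.
EOQ = √(2DS/H) = √(2 × 24,360 × 25.4 / 11.5) ≈ 328.04.
Cost at Q* = (D/Q*)S + (Q*/2)H = √(2DSH) ≈ $3,772.41.
Cost at Q = 150: (24,360/150)×25.4 + (150/2)×11.5 = $4,124.96 + $862.50 = $4,987.46.
Excess = $4,987.46 − $3,772.41 = $1,215.05.

Extra cost ≈ $1,215 per year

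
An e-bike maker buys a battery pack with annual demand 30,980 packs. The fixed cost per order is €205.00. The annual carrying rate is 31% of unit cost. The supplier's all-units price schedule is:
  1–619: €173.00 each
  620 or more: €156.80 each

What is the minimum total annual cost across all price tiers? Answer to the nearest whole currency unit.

Holding cost per unit per year at price C is H = 0.31·C.
Evaluate total cost at each tier's feasible EOQ or, if the EOQ is below the tier, at the tier's minimum quantity.
EOQ at €173.00 = 486.7 (feasible in tier 1): TC = 30,980×€173.00 + (30,980/486.7)×205 + (486.7/2)×0.31×€173.00 = €5,385,639.76.
EOQ at €156.80 = 511.2 < 620, so use break Q=620: TC = 30,980×€156.80 + (30,980/620.0)×205 + (620.0/2)×0.31×€156.80 = €4,882,975.87.
Lowest total cost among the candidates is at Q = 620.0.

TC* ≈ €4,882,976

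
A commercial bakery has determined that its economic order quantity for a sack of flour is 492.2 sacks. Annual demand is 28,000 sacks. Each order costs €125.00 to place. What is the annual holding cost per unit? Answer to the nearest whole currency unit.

Squaring Q* = √(2DS/H) gives Q*² = 2DS/H.
From Q* = √(2DS/H): H = 2DS / Q*² = 2 × 28,000 × 125 / 492.2² = 28.8945.

H ≈ €29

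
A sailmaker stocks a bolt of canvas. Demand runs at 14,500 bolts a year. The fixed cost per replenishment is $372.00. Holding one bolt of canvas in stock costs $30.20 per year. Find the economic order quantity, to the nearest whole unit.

EOQ = √(2DS / H) = √(2 × 14,500 × 372 / 30.2).
= √(10,788,000 / 30.2) = √357,218.543 ≈ 597.678.

Q* ≈ 598 bolts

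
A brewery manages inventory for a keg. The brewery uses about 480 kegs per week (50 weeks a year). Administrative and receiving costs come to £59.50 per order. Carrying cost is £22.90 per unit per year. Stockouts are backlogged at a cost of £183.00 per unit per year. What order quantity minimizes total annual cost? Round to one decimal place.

Annual demand D = 480 × 50 = 24,000.
With planned backorders, Q* = √(2DS/H) · √((H+B)/B).
√(2DS/H) = √(2 × 24,000 × 59.5 / 22.9) = 353.152.
√((H+B)/B) = √((22.9+183)/183) = 1.0607.
Q* ≈ 374.597.

Q* ≈ 374.6 kegs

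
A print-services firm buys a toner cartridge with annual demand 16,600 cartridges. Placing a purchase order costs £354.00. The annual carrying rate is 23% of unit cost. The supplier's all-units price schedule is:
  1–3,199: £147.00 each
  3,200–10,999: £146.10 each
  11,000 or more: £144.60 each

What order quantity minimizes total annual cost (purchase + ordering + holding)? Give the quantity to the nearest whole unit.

Q* ≈ 590 cartridges

Holding cost per unit per year at price C is H = 0.23·C.
Candidates are each tier's EOQ (if it falls in that tier) and each price-break quantity.
EOQ at £147.00 = 589.6 (feasible in tier 1): TC = 16,600×£147.00 + (16,600/589.6)×354 + (589.6/2)×0.23×£147.00 = £2,460,133.95.
EOQ at £146.10 = 591.4 < 3200, so use break Q=3200: TC = 16,600×£146.10 + (16,600/3200.0)×354 + (3200.0/2)×0.23×£146.10 = £2,480,861.17.
EOQ at £144.60 = 594.5 < 11000, so use break Q=11000: TC = 16,600×£144.60 + (16,600/11000.0)×354 + (11000.0/2)×0.23×£144.60 = £2,583,813.22.
Lowest total cost is £2,460,133.95 at Q = 589.6.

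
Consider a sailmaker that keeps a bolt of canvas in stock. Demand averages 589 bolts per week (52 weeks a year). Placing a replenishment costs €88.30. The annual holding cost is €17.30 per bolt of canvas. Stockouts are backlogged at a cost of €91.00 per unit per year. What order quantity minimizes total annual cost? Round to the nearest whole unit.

Q* ≈ 610 bolts

Annual demand D = 589 × 52 = 30,628.
With planned backorders, Q* = √(2DS/H) · √((H+B)/B).
√(2DS/H) = √(2 × 30,628 × 88.3 / 17.3) = 559.154.
√((H+B)/B) = √((17.3+91)/91) = 1.0909.
Q* ≈ 609.993.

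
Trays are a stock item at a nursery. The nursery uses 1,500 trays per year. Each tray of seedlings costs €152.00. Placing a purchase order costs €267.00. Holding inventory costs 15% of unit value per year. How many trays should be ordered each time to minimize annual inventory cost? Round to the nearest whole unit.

Holding cost H = 0.15 × €152.00 = €22.8000 per unit per year.
EOQ = √(2DS / H) = √(2 × 1,500 × 267 / 22.8).
= √(801,000 / 22.8) = √35,131.5789 ≈ 187.434.

Q* ≈ 187 trays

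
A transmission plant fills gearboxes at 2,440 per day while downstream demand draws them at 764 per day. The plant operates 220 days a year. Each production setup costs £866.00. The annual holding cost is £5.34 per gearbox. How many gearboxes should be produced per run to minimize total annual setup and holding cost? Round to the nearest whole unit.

Annual demand D = 764 × 220 = 168,080.
Production build-up factor (1 − d/p) = 1 − 764/2,440 = 0.6869.
Q* = √(2DS / (H(1 − d/p))) = √(2 × 168,080 × 866 / (5.34 × 0.6869)).
= √(291,114,560 / 3.668) ≈ 8908.801.

Q* ≈ 8,909 gearboxes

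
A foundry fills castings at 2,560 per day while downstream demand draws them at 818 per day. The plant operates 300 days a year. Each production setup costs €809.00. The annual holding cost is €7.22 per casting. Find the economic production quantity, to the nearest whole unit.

Q* ≈ 8,990 castings

Annual demand D = 818 × 300 = 245,400.
Production build-up factor (1 − d/p) = 1 − 818/2,560 = 0.6805.
Q* = √(2DS / (H(1 − d/p))) = √(2 × 245,400 × 809 / (7.22 × 0.6805)).
= √(397,057,200 / 4.913) ≈ 8989.879.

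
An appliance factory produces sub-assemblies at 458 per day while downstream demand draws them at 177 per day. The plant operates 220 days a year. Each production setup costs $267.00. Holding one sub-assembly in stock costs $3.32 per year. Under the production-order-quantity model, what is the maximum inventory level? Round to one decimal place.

I_max ≈ 1,960.3 sub-assemblies

Annual demand D = 177 × 220 = 38,940.
Production build-up factor (1 − d/p) = 1 − 177/458 = 0.6135.
Q* = √(2DS / (H(1 − d/p))) = √(2 × 38,940 × 267 / (3.32 × 0.6135)).
= √(20,793,960 / 2.0369) ≈ 3195.061.
Maximum inventory = Q*(1 − d/p) = 3195.061 × 0.6135 ≈ 1960.288.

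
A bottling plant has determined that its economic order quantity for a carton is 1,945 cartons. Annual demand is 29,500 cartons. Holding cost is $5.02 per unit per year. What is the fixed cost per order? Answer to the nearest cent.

The basic EOQ model gives Q* = √(2DS/H); rearrange for the unknown.
From Q* = √(2DS/H): S = Q*²H / (2D) = 1,945² × 5.02 / (2 × 29,500) = 321.8777.

S ≈ $321.88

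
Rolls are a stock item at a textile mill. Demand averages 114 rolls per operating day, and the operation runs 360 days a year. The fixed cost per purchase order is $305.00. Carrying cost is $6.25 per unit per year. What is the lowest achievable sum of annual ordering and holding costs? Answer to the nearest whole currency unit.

Annual demand D = 114 × 360 = 41,040.
Q* = √(2DS/H) = √(2 × 41,040 × 305 / 6.25) ≈ 2001.38.
At Q*, ordering cost (D/Q*)S equals holding cost (Q*/2)H, each = √(DSH/2).
Minimum total = √(2DSH) = √(2 × 41,040 × 305 × 6.25) ≈ 12508.597.

TC* ≈ $12,509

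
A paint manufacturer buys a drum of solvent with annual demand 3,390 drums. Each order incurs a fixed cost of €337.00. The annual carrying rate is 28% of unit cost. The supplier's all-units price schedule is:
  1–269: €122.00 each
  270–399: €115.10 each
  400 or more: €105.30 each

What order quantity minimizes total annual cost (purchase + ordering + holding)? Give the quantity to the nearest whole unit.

Holding cost per unit per year at price C is H = 0.28·C.
Candidates are each tier's EOQ (if it falls in that tier) and each price-break quantity.
EOQ at €122.00 = 258.6 (feasible in tier 1): TC = 3,390×€122.00 + (3,390/258.6)×337 + (258.6/2)×0.28×€122.00 = €422,414.64.
EOQ at €115.10 = 266.3 < 270, so use break Q=270: TC = 3,390×€115.10 + (3,390/270.0)×337 + (270.0/2)×0.28×€115.10 = €398,771.00.
EOQ at €105.30 = 278.4 < 400, so use break Q=400: TC = 3,390×€105.30 + (3,390/400.0)×337 + (400.0/2)×0.28×€105.30 = €365,719.88.
Lowest total cost is €365,719.88 at Q = 400.0.

Q* ≈ 400 drums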